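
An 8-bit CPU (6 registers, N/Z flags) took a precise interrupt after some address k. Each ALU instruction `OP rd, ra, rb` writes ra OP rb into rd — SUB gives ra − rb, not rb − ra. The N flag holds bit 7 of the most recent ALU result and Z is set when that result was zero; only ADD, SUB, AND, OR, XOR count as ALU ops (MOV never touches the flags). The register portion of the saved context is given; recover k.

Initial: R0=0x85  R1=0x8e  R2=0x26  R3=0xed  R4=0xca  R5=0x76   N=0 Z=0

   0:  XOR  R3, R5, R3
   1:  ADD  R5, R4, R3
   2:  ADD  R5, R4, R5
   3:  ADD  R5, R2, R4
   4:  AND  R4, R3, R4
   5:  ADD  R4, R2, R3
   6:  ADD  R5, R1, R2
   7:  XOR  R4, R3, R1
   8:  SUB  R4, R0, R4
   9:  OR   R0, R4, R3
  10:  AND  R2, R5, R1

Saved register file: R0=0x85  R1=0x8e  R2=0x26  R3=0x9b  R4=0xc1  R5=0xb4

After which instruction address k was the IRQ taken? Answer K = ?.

after  0: R0=0x85 R1=0x8e R2=0x26 R3=0x9b R4=0xca R5=0x76  N=1 Z=0
after  1: R0=0x85 R1=0x8e R2=0x26 R3=0x9b R4=0xca R5=0x65  N=0 Z=0
after  2: R0=0x85 R1=0x8e R2=0x26 R3=0x9b R4=0xca R5=0x2f  N=0 Z=0
after  3: R0=0x85 R1=0x8e R2=0x26 R3=0x9b R4=0xca R5=0xf0  N=1 Z=0
after  4: R0=0x85 R1=0x8e R2=0x26 R3=0x9b R4=0x8a R5=0xf0  N=1 Z=0
after  5: R0=0x85 R1=0x8e R2=0x26 R3=0x9b R4=0xc1 R5=0xf0  N=1 Z=0
after  6: R0=0x85 R1=0x8e R2=0x26 R3=0x9b R4=0xc1 R5=0xb4  N=1 Z=0
-- IRQ taken; context saved, return-PC = 7 --

K = 6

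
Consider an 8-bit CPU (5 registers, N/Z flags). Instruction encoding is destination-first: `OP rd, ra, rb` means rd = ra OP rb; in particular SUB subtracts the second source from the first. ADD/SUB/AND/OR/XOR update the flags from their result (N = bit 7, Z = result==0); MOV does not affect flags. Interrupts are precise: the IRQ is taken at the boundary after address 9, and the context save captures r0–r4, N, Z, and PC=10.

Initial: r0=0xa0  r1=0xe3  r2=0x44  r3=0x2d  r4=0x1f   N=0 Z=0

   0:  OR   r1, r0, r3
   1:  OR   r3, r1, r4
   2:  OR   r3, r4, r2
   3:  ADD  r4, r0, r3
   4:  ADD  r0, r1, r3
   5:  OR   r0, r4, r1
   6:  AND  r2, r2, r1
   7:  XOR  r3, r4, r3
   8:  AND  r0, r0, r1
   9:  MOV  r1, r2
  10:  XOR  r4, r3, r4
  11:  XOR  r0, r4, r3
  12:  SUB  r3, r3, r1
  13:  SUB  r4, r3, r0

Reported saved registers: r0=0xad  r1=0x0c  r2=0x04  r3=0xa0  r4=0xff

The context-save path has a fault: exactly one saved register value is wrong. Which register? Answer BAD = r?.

after  0: r0=0xa0 r1=0xad r2=0x44 r3=0x2d r4=0x1f  N=1 Z=0
after  1: r0=0xa0 r1=0xad r2=0x44 r3=0xbf r4=0x1f  N=1 Z=0
after  2: r0=0xa0 r1=0xad r2=0x44 r3=0x5f r4=0x1f  N=0 Z=0
after  3: r0=0xa0 r1=0xad r2=0x44 r3=0x5f r4=0xff  N=1 Z=0
after  4: r0=0x0c r1=0xad r2=0x44 r3=0x5f r4=0xff  N=0 Z=0
after  5: r0=0xff r1=0xad r2=0x44 r3=0x5f r4=0xff  N=1 Z=0
after  6: r0=0xff r1=0xad r2=0x04 r3=0x5f r4=0xff  N=0 Z=0
after  7: r0=0xff r1=0xad r2=0x04 r3=0xa0 r4=0xff  N=1 Z=0
after  8: r0=0xad r1=0xad r2=0x04 r3=0xa0 r4=0xff  N=1 Z=0
after  9: r0=0xad r1=0x04 r2=0x04 r3=0xa0 r4=0xff  N=1 Z=0
-- IRQ taken; context saved, return-PC = 10 --
mismatch: r1: reported 0x0c vs actual 0x04

BAD = r1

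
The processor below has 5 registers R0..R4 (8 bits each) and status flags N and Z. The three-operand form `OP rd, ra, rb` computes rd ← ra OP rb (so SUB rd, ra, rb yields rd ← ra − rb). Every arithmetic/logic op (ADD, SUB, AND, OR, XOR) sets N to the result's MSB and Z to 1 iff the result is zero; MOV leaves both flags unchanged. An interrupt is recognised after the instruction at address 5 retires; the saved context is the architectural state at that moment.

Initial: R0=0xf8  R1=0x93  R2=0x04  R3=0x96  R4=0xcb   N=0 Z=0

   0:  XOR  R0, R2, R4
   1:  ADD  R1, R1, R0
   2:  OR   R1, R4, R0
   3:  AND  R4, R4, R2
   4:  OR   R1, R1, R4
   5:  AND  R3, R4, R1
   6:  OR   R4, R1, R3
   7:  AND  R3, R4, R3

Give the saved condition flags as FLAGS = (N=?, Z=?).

FLAGS = (N=0, Z=1)

after  0: R0=0xcf R1=0x93 R2=0x04 R3=0x96 R4=0xcb  N=1 Z=0
after  1: R0=0xcf R1=0x62 R2=0x04 R3=0x96 R4=0xcb  N=0 Z=0
after  2: R0=0xcf R1=0xcf R2=0x04 R3=0x96 R4=0xcb  N=1 Z=0
after  3: R0=0xcf R1=0xcf R2=0x04 R3=0x96 R4=0x00  N=0 Z=1
after  4: R0=0xcf R1=0xcf R2=0x04 R3=0x96 R4=0x00  N=1 Z=0
after  5: R0=0xcf R1=0xcf R2=0x04 R3=0x00 R4=0x00  N=0 Z=1
-- IRQ taken; context saved, return-PC = 6 --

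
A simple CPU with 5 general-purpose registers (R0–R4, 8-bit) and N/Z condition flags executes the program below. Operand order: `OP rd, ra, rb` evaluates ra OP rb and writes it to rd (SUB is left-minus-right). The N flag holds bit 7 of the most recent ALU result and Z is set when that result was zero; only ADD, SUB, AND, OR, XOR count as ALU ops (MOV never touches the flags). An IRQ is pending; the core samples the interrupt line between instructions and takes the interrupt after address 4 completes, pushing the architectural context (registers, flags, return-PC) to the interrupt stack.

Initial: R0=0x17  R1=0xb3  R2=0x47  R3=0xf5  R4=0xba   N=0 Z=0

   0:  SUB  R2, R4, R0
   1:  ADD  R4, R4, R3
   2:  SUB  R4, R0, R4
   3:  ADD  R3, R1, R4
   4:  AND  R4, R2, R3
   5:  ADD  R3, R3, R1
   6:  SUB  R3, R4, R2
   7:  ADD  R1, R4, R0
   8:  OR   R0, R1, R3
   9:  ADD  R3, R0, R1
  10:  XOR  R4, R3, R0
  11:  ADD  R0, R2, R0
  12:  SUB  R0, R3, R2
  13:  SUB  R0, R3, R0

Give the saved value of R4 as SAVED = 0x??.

SAVED = 0x03

after  0: R0=0x17 R1=0xb3 R2=0xa3 R3=0xf5 R4=0xba  N=1 Z=0
after  1: R0=0x17 R1=0xb3 R2=0xa3 R3=0xf5 R4=0xaf  N=1 Z=0
after  2: R0=0x17 R1=0xb3 R2=0xa3 R3=0xf5 R4=0x68  N=0 Z=0
after  3: R0=0x17 R1=0xb3 R2=0xa3 R3=0x1b R4=0x68  N=0 Z=0
after  4: R0=0x17 R1=0xb3 R2=0xa3 R3=0x1b R4=0x03  N=0 Z=0
-- IRQ taken; context saved, return-PC = 5 --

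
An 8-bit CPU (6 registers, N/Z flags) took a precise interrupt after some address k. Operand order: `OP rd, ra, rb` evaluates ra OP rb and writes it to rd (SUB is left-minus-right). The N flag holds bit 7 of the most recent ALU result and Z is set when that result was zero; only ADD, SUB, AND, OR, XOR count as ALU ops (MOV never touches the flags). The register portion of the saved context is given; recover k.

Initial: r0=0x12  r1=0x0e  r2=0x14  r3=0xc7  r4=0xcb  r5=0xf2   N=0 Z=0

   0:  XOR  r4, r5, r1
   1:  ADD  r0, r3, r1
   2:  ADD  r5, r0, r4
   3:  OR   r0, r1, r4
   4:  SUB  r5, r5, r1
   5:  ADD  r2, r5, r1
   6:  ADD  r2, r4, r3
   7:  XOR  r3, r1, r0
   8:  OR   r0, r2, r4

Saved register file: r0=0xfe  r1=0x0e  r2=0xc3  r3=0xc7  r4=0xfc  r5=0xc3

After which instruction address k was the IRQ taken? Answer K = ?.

K = 6

after  0: r0=0x12 r1=0x0e r2=0x14 r3=0xc7 r4=0xfc r5=0xf2  N=1 Z=0
after  1: r0=0xd5 r1=0x0e r2=0x14 r3=0xc7 r4=0xfc r5=0xf2  N=1 Z=0
after  2: r0=0xd5 r1=0x0e r2=0x14 r3=0xc7 r4=0xfc r5=0xd1  N=1 Z=0
after  3: r0=0xfe r1=0x0e r2=0x14 r3=0xc7 r4=0xfc r5=0xd1  N=1 Z=0
after  4: r0=0xfe r1=0x0e r2=0x14 r3=0xc7 r4=0xfc r5=0xc3  N=1 Z=0
after  5: r0=0xfe r1=0x0e r2=0xd1 r3=0xc7 r4=0xfc r5=0xc3  N=1 Z=0
after  6: r0=0xfe r1=0x0e r2=0xc3 r3=0xc7 r4=0xfc r5=0xc3  N=1 Z=0
-- IRQ taken; context saved, return-PC = 7 --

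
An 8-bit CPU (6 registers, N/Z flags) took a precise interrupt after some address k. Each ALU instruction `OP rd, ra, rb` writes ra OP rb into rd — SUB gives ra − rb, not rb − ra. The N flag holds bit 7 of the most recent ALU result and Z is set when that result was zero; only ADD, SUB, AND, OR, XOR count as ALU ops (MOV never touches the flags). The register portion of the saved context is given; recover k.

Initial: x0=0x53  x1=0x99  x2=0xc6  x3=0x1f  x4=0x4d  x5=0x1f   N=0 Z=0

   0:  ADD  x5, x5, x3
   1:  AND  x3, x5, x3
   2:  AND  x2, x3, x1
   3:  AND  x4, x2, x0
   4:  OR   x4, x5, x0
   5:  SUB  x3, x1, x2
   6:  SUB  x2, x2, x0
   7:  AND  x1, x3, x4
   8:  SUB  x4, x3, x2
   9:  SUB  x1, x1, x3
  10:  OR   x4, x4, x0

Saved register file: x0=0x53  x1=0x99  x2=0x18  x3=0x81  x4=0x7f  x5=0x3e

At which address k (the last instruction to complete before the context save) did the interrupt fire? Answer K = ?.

after  0: x0=0x53 x1=0x99 x2=0xc6 x3=0x1f x4=0x4d x5=0x3e  N=0 Z=0
after  1: x0=0x53 x1=0x99 x2=0xc6 x3=0x1e x4=0x4d x5=0x3e  N=0 Z=0
after  2: x0=0x53 x1=0x99 x2=0x18 x3=0x1e x4=0x4d x5=0x3e  N=0 Z=0
after  3: x0=0x53 x1=0x99 x2=0x18 x3=0x1e x4=0x10 x5=0x3e  N=0 Z=0
after  4: x0=0x53 x1=0x99 x2=0x18 x3=0x1e x4=0x7f x5=0x3e  N=0 Z=0
after  5: x0=0x53 x1=0x99 x2=0x18 x3=0x81 x4=0x7f x5=0x3e  N=1 Z=0
-- IRQ taken; context saved, return-PC = 6 --

K = 5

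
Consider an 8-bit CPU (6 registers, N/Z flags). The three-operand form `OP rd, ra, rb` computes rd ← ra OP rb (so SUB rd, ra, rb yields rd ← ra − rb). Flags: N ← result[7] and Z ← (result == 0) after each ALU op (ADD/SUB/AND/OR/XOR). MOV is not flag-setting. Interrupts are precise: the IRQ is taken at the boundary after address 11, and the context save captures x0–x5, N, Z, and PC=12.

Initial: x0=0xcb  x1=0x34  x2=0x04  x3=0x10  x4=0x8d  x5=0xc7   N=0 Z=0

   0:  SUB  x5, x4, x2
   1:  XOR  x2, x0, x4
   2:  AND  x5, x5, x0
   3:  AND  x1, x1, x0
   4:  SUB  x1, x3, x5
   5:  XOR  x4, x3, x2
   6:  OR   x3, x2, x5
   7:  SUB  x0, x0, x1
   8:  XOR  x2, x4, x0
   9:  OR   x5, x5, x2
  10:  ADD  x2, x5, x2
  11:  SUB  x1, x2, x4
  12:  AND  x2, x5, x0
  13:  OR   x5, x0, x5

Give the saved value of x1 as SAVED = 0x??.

SAVED = 0x57

after  0: x0=0xcb x1=0x34 x2=0x04 x3=0x10 x4=0x8d x5=0x89  N=1 Z=0
after  1: x0=0xcb x1=0x34 x2=0x46 x3=0x10 x4=0x8d x5=0x89  N=0 Z=0
after  2: x0=0xcb x1=0x34 x2=0x46 x3=0x10 x4=0x8d x5=0x89  N=1 Z=0
after  3: x0=0xcb x1=0x00 x2=0x46 x3=0x10 x4=0x8d x5=0x89  N=0 Z=1
after  4: x0=0xcb x1=0x87 x2=0x46 x3=0x10 x4=0x8d x5=0x89  N=1 Z=0
after  5: x0=0xcb x1=0x87 x2=0x46 x3=0x10 x4=0x56 x5=0x89  N=0 Z=0
after  6: x0=0xcb x1=0x87 x2=0x46 x3=0xcf x4=0x56 x5=0x89  N=1 Z=0
after  7: x0=0x44 x1=0x87 x2=0x46 x3=0xcf x4=0x56 x5=0x89  N=0 Z=0
after  8: x0=0x44 x1=0x87 x2=0x12 x3=0xcf x4=0x56 x5=0x89  N=0 Z=0
after  9: x0=0x44 x1=0x87 x2=0x12 x3=0xcf x4=0x56 x5=0x9b  N=1 Z=0
after 10: x0=0x44 x1=0x87 x2=0xad x3=0xcf x4=0x56 x5=0x9b  N=1 Z=0
after 11: x0=0x44 x1=0x57 x2=0xad x3=0xcf x4=0x56 x5=0x9b  N=0 Z=0
-- IRQ taken; context saved, return-PC = 12 --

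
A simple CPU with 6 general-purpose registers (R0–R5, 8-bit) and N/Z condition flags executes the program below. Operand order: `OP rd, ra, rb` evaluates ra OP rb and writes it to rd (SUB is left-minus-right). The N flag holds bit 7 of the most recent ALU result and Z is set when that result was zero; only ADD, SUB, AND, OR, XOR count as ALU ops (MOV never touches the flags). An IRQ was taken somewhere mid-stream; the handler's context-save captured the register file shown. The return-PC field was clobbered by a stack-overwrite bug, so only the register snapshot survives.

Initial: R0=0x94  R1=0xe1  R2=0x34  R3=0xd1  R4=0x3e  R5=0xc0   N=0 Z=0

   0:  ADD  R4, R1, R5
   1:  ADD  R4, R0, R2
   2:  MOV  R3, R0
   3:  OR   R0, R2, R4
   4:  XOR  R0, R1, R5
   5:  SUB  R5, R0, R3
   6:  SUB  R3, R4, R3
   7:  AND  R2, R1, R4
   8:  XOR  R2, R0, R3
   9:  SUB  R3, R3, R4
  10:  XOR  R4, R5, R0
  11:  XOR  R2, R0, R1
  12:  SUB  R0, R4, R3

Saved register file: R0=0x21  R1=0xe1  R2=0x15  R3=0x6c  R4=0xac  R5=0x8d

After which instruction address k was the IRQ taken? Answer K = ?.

K = 10

after  0: R0=0x94 R1=0xe1 R2=0x34 R3=0xd1 R4=0xa1 R5=0xc0  N=1 Z=0
after  1: R0=0x94 R1=0xe1 R2=0x34 R3=0xd1 R4=0xc8 R5=0xc0  N=1 Z=0
after  2: R0=0x94 R1=0xe1 R2=0x34 R3=0x94 R4=0xc8 R5=0xc0  N=1 Z=0
after  3: R0=0xfc R1=0xe1 R2=0x34 R3=0x94 R4=0xc8 R5=0xc0  N=1 Z=0
after  4: R0=0x21 R1=0xe1 R2=0x34 R3=0x94 R4=0xc8 R5=0xc0  N=0 Z=0
after  5: R0=0x21 R1=0xe1 R2=0x34 R3=0x94 R4=0xc8 R5=0x8d  N=1 Z=0
after  6: R0=0x21 R1=0xe1 R2=0x34 R3=0x34 R4=0xc8 R5=0x8d  N=0 Z=0
after  7: R0=0x21 R1=0xe1 R2=0xc0 R3=0x34 R4=0xc8 R5=0x8d  N=1 Z=0
after  8: R0=0x21 R1=0xe1 R2=0x15 R3=0x34 R4=0xc8 R5=0x8d  N=0 Z=0
after  9: R0=0x21 R1=0xe1 R2=0x15 R3=0x6c R4=0xc8 R5=0x8d  N=0 Z=0
after 10: R0=0x21 R1=0xe1 R2=0x15 R3=0x6c R4=0xac R5=0x8d  N=1 Z=0
-- IRQ taken; context saved, return-PC = 11 --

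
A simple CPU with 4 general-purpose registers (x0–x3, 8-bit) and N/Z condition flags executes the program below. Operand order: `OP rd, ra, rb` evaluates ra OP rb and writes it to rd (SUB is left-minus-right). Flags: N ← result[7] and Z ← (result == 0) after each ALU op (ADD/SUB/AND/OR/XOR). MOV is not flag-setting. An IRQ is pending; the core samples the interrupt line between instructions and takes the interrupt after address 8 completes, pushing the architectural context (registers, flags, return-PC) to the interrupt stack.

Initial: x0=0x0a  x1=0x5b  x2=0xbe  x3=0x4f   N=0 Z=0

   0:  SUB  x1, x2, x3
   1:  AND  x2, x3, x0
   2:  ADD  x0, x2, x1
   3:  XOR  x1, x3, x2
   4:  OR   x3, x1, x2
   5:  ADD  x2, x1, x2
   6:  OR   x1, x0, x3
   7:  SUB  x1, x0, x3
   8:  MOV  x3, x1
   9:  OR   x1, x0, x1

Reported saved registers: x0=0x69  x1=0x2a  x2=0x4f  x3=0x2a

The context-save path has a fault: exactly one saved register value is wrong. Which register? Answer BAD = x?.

BAD = x0

after  0: x0=0x0a x1=0x6f x2=0xbe x3=0x4f  N=0 Z=0
after  1: x0=0x0a x1=0x6f x2=0x0a x3=0x4f  N=0 Z=0
after  2: x0=0x79 x1=0x6f x2=0x0a x3=0x4f  N=0 Z=0
after  3: x0=0x79 x1=0x45 x2=0x0a x3=0x4f  N=0 Z=0
after  4: x0=0x79 x1=0x45 x2=0x0a x3=0x4f  N=0 Z=0
after  5: x0=0x79 x1=0x45 x2=0x4f x3=0x4f  N=0 Z=0
after  6: x0=0x79 x1=0x7f x2=0x4f x3=0x4f  N=0 Z=0
after  7: x0=0x79 x1=0x2a x2=0x4f x3=0x4f  N=0 Z=0
after  8: x0=0x79 x1=0x2a x2=0x4f x3=0x2a  N=0 Z=0
-- IRQ taken; context saved, return-PC = 9 --
mismatch: x0: reported 0x69 vs actual 0x79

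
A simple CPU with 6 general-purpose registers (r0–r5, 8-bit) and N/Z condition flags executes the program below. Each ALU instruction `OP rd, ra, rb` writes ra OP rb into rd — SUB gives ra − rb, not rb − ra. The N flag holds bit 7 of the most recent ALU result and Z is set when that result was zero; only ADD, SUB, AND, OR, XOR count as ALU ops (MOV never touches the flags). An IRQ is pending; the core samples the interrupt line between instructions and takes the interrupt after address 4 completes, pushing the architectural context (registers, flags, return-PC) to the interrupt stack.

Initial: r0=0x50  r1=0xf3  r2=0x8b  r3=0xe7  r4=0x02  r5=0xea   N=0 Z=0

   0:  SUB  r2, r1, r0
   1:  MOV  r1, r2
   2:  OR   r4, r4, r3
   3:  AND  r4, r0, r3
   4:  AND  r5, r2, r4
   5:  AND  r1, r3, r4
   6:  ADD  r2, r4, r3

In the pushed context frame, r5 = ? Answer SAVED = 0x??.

SAVED = 0x00

after  0: r0=0x50 r1=0xf3 r2=0xa3 r3=0xe7 r4=0x02 r5=0xea  N=1 Z=0
after  1: r0=0x50 r1=0xa3 r2=0xa3 r3=0xe7 r4=0x02 r5=0xea  N=1 Z=0
after  2: r0=0x50 r1=0xa3 r2=0xa3 r3=0xe7 r4=0xe7 r5=0xea  N=1 Z=0
after  3: r0=0x50 r1=0xa3 r2=0xa3 r3=0xe7 r4=0x40 r5=0xea  N=0 Z=0
after  4: r0=0x50 r1=0xa3 r2=0xa3 r3=0xe7 r4=0x40 r5=0x00  N=0 Z=1
-- IRQ taken; context saved, return-PC = 5 --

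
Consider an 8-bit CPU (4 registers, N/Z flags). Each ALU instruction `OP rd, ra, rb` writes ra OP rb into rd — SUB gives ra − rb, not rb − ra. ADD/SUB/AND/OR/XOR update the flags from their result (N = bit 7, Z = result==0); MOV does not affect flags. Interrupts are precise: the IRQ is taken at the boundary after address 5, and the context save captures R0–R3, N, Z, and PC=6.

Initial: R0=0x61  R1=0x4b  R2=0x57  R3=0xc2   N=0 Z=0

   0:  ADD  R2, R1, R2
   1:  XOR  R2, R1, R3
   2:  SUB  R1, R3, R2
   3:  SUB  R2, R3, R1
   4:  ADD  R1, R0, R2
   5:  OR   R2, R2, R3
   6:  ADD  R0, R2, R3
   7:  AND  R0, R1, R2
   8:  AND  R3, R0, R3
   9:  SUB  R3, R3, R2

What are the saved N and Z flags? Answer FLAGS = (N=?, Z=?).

after  0: R0=0x61 R1=0x4b R2=0xa2 R3=0xc2  N=1 Z=0
after  1: R0=0x61 R1=0x4b R2=0x89 R3=0xc2  N=1 Z=0
after  2: R0=0x61 R1=0x39 R2=0x89 R3=0xc2  N=0 Z=0
after  3: R0=0x61 R1=0x39 R2=0x89 R3=0xc2  N=1 Z=0
after  4: R0=0x61 R1=0xea R2=0x89 R3=0xc2  N=1 Z=0
after  5: R0=0x61 R1=0xea R2=0xcb R3=0xc2  N=1 Z=0
-- IRQ taken; context saved, return-PC = 6 --

FLAGS = (N=1, Z=0)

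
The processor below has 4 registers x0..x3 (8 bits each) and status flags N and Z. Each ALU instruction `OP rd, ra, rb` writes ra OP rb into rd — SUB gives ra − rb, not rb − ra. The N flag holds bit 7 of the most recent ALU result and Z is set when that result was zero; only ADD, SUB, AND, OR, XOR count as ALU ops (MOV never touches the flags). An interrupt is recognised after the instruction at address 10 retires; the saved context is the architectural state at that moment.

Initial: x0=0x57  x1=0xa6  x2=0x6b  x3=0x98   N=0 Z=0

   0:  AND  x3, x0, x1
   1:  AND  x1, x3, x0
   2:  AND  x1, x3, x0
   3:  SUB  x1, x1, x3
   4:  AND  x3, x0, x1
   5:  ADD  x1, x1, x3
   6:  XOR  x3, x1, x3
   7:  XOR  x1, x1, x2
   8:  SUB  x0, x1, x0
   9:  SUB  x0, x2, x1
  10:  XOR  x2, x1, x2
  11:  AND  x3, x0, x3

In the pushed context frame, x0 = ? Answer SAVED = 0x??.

SAVED = 0x00

after  0: x0=0x57 x1=0xa6 x2=0x6b x3=0x06  N=0 Z=0
after  1: x0=0x57 x1=0x06 x2=0x6b x3=0x06  N=0 Z=0
after  2: x0=0x57 x1=0x06 x2=0x6b x3=0x06  N=0 Z=0
after  3: x0=0x57 x1=0x00 x2=0x6b x3=0x06  N=0 Z=1
after  4: x0=0x57 x1=0x00 x2=0x6b x3=0x00  N=0 Z=1
after  5: x0=0x57 x1=0x00 x2=0x6b x3=0x00  N=0 Z=1
after  6: x0=0x57 x1=0x00 x2=0x6b x3=0x00  N=0 Z=1
after  7: x0=0x57 x1=0x6b x2=0x6b x3=0x00  N=0 Z=0
after  8: x0=0x14 x1=0x6b x2=0x6b x3=0x00  N=0 Z=0
after  9: x0=0x00 x1=0x6b x2=0x6b x3=0x00  N=0 Z=1
after 10: x0=0x00 x1=0x6b x2=0x00 x3=0x00  N=0 Z=1
-- IRQ taken; context saved, return-PC = 11 --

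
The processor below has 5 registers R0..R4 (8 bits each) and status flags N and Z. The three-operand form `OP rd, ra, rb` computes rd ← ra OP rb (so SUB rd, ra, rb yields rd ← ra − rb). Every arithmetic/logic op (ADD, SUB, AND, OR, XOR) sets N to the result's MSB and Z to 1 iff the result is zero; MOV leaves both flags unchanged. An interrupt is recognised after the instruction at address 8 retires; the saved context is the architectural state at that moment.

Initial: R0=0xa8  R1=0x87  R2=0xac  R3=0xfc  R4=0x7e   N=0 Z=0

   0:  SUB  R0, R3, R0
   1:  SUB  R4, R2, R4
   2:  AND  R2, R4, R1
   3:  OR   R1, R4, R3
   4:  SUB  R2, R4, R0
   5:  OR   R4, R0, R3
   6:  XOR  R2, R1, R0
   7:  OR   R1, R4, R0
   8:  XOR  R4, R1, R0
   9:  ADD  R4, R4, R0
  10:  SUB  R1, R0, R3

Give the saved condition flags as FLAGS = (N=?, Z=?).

after  0: R0=0x54 R1=0x87 R2=0xac R3=0xfc R4=0x7e  N=0 Z=0
after  1: R0=0x54 R1=0x87 R2=0xac R3=0xfc R4=0x2e  N=0 Z=0
after  2: R0=0x54 R1=0x87 R2=0x06 R3=0xfc R4=0x2e  N=0 Z=0
after  3: R0=0x54 R1=0xfe R2=0x06 R3=0xfc R4=0x2e  N=1 Z=0
after  4: R0=0x54 R1=0xfe R2=0xda R3=0xfc R4=0x2e  N=1 Z=0
after  5: R0=0x54 R1=0xfe R2=0xda R3=0xfc R4=0xfc  N=1 Z=0
after  6: R0=0x54 R1=0xfe R2=0xaa R3=0xfc R4=0xfc  N=1 Z=0
after  7: R0=0x54 R1=0xfc R2=0xaa R3=0xfc R4=0xfc  N=1 Z=0
after  8: R0=0x54 R1=0xfc R2=0xaa R3=0xfc R4=0xa8  N=1 Z=0
-- IRQ taken; context saved, return-PC = 9 --

FLAGS = (N=1, Z=0)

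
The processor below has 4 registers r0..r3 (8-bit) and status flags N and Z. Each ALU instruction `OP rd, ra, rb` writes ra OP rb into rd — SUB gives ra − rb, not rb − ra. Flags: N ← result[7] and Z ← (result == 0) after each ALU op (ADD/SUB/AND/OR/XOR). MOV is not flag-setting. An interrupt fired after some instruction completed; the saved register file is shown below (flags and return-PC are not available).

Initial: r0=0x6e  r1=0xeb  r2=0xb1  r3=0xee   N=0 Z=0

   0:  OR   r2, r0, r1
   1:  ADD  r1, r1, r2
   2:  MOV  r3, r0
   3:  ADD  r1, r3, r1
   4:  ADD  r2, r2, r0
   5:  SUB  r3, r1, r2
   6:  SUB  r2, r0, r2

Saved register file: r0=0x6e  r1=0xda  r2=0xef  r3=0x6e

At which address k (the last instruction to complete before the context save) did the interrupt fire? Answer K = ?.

K = 2

after  0: r0=0x6e r1=0xeb r2=0xef r3=0xee  N=1 Z=0
after  1: r0=0x6e r1=0xda r2=0xef r3=0xee  N=1 Z=0
after  2: r0=0x6e r1=0xda r2=0xef r3=0x6e  N=1 Z=0
-- IRQ taken; context saved, return-PC = 3 --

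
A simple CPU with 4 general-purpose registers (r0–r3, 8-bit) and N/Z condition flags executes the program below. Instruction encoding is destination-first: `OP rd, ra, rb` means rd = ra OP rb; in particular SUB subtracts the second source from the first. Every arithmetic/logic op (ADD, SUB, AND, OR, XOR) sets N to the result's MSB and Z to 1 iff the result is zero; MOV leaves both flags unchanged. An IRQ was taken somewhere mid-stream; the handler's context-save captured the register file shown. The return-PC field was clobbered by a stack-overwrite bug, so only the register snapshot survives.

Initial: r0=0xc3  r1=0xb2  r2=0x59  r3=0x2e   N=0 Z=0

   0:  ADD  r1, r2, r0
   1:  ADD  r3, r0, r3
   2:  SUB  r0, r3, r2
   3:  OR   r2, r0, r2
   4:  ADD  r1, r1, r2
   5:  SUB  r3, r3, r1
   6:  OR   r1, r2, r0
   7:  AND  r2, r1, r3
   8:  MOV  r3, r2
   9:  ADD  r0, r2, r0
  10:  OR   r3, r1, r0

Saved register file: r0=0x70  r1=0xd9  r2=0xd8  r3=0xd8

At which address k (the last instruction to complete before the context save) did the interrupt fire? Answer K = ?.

K = 9

after  0: r0=0xc3 r1=0x1c r2=0x59 r3=0x2e  N=0 Z=0
after  1: r0=0xc3 r1=0x1c r2=0x59 r3=0xf1  N=1 Z=0
after  2: r0=0x98 r1=0x1c r2=0x59 r3=0xf1  N=1 Z=0
after  3: r0=0x98 r1=0x1c r2=0xd9 r3=0xf1  N=1 Z=0
after  4: r0=0x98 r1=0xf5 r2=0xd9 r3=0xf1  N=1 Z=0
after  5: r0=0x98 r1=0xf5 r2=0xd9 r3=0xfc  N=1 Z=0
after  6: r0=0x98 r1=0xd9 r2=0xd9 r3=0xfc  N=1 Z=0
after  7: r0=0x98 r1=0xd9 r2=0xd8 r3=0xfc  N=1 Z=0
after  8: r0=0x98 r1=0xd9 r2=0xd8 r3=0xd8  N=1 Z=0
after  9: r0=0x70 r1=0xd9 r2=0xd8 r3=0xd8  N=0 Z=0
-- IRQ taken; context saved, return-PC = 10 --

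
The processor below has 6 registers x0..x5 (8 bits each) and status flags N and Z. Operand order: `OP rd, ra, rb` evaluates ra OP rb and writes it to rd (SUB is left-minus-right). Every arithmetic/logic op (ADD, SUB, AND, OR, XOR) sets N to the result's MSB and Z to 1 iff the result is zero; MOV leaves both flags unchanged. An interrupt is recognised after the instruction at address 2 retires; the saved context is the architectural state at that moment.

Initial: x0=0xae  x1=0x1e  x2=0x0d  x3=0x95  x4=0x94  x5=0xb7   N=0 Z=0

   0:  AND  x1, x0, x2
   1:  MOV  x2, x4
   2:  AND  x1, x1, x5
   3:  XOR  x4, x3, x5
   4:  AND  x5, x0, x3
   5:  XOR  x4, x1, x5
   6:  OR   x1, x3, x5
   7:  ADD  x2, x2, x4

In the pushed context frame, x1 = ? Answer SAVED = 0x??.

after  0: x0=0xae x1=0x0c x2=0x0d x3=0x95 x4=0x94 x5=0xb7  N=0 Z=0
after  1: x0=0xae x1=0x0c x2=0x94 x3=0x95 x4=0x94 x5=0xb7  N=0 Z=0
after  2: x0=0xae x1=0x04 x2=0x94 x3=0x95 x4=0x94 x5=0xb7  N=0 Z=0
-- IRQ taken; context saved, return-PC = 3 --

SAVED = 0x04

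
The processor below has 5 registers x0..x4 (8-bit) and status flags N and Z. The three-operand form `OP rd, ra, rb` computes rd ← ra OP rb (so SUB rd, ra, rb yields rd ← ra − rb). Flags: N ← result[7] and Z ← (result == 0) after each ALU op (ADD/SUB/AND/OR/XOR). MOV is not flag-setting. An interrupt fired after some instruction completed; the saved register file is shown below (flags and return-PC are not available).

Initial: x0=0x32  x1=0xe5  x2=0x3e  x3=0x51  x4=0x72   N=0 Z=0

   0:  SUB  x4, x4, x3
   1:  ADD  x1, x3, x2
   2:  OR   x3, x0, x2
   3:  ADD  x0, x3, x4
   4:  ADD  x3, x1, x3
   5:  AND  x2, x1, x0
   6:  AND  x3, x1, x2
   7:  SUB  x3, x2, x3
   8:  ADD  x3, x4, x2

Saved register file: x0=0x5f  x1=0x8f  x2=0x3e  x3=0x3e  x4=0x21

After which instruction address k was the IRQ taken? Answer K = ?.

K = 3

after  0: x0=0x32 x1=0xe5 x2=0x3e x3=0x51 x4=0x21  N=0 Z=0
after  1: x0=0x32 x1=0x8f x2=0x3e x3=0x51 x4=0x21  N=1 Z=0
after  2: x0=0x32 x1=0x8f x2=0x3e x3=0x3e x4=0x21  N=0 Z=0
after  3: x0=0x5f x1=0x8f x2=0x3e x3=0x3e x4=0x21  N=0 Z=0
-- IRQ taken; context saved, return-PC = 4 --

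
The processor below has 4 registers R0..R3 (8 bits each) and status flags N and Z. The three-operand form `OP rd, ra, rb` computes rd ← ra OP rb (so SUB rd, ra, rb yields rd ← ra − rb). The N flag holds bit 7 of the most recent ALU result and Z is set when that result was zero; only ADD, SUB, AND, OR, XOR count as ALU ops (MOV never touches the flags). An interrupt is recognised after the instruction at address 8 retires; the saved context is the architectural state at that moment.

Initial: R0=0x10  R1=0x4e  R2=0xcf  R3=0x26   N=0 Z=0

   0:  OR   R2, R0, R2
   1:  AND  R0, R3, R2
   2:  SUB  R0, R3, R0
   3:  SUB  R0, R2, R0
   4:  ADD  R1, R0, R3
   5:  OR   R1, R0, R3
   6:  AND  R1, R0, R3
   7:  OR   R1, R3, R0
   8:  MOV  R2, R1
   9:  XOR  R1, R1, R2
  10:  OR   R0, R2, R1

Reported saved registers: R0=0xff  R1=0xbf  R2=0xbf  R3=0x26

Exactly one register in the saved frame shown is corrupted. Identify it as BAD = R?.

after  0: R0=0x10 R1=0x4e R2=0xdf R3=0x26  N=1 Z=0
after  1: R0=0x06 R1=0x4e R2=0xdf R3=0x26  N=0 Z=0
after  2: R0=0x20 R1=0x4e R2=0xdf R3=0x26  N=0 Z=0
after  3: R0=0xbf R1=0x4e R2=0xdf R3=0x26  N=1 Z=0
after  4: R0=0xbf R1=0xe5 R2=0xdf R3=0x26  N=1 Z=0
after  5: R0=0xbf R1=0xbf R2=0xdf R3=0x26  N=1 Z=0
after  6: R0=0xbf R1=0x26 R2=0xdf R3=0x26  N=0 Z=0
after  7: R0=0xbf R1=0xbf R2=0xdf R3=0x26  N=1 Z=0
after  8: R0=0xbf R1=0xbf R2=0xbf R3=0x26  N=1 Z=0
-- IRQ taken; context saved, return-PC = 9 --
mismatch: R0: reported 0xff vs actual 0xbf

BAD = R0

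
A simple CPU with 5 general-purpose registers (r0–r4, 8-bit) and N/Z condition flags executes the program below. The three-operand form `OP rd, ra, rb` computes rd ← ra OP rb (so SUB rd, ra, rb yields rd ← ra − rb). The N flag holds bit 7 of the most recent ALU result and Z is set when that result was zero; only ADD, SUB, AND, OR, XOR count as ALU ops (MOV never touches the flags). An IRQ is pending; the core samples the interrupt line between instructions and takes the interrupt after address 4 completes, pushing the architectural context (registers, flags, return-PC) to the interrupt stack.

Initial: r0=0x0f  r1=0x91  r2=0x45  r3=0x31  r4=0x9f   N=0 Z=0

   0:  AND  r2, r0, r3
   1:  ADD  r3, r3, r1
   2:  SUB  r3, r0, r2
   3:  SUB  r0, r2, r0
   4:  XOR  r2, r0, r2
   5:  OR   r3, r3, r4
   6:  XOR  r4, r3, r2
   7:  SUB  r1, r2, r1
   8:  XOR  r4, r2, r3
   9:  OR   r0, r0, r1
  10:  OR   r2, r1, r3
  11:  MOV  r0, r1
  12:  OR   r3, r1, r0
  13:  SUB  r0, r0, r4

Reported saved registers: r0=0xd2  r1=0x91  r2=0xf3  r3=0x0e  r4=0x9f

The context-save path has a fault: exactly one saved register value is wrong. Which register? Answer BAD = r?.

after  0: r0=0x0f r1=0x91 r2=0x01 r3=0x31 r4=0x9f  N=0 Z=0
after  1: r0=0x0f r1=0x91 r2=0x01 r3=0xc2 r4=0x9f  N=1 Z=0
after  2: r0=0x0f r1=0x91 r2=0x01 r3=0x0e r4=0x9f  N=0 Z=0
after  3: r0=0xf2 r1=0x91 r2=0x01 r3=0x0e r4=0x9f  N=1 Z=0
after  4: r0=0xf2 r1=0x91 r2=0xf3 r3=0x0e r4=0x9f  N=1 Z=0
-- IRQ taken; context saved, return-PC = 5 --
mismatch: r0: reported 0xd2 vs actual 0xf2

BAD = r0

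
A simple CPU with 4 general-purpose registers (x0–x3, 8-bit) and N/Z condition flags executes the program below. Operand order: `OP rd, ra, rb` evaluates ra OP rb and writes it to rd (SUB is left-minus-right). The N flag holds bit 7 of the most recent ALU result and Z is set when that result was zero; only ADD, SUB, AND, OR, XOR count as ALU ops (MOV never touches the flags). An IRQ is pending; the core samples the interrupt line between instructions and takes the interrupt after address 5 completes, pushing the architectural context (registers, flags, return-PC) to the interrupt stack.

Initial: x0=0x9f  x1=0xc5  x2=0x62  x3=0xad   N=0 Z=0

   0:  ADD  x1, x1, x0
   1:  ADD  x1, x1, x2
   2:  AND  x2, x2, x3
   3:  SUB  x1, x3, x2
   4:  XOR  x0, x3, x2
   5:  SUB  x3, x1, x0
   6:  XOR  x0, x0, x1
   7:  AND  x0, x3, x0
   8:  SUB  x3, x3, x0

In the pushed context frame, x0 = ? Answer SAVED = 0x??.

SAVED = 0x8d

after  0: x0=0x9f x1=0x64 x2=0x62 x3=0xad  N=0 Z=0
after  1: x0=0x9f x1=0xc6 x2=0x62 x3=0xad  N=1 Z=0
after  2: x0=0x9f x1=0xc6 x2=0x20 x3=0xad  N=0 Z=0
after  3: x0=0x9f x1=0x8d x2=0x20 x3=0xad  N=1 Z=0
after  4: x0=0x8d x1=0x8d x2=0x20 x3=0xad  N=1 Z=0
after  5: x0=0x8d x1=0x8d x2=0x20 x3=0x00  N=0 Z=1
-- IRQ taken; context saved, return-PC = 6 --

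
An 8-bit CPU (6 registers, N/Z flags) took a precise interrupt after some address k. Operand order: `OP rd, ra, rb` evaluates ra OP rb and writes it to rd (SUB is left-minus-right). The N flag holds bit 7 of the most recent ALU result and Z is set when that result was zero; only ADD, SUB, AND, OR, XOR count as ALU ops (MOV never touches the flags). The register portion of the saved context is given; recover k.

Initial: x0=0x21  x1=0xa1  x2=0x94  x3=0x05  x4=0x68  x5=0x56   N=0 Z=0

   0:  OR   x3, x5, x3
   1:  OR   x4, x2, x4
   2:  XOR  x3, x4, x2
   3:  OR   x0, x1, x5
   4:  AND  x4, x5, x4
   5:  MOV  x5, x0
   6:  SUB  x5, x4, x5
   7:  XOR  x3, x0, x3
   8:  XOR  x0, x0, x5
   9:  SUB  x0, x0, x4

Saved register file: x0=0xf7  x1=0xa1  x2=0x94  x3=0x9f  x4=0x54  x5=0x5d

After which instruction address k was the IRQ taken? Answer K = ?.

K = 7

after  0: x0=0x21 x1=0xa1 x2=0x94 x3=0x57 x4=0x68 x5=0x56  N=0 Z=0
after  1: x0=0x21 x1=0xa1 x2=0x94 x3=0x57 x4=0xfc x5=0x56  N=1 Z=0
after  2: x0=0x21 x1=0xa1 x2=0x94 x3=0x68 x4=0xfc x5=0x56  N=0 Z=0
after  3: x0=0xf7 x1=0xa1 x2=0x94 x3=0x68 x4=0xfc x5=0x56  N=1 Z=0
after  4: x0=0xf7 x1=0xa1 x2=0x94 x3=0x68 x4=0x54 x5=0x56  N=0 Z=0
after  5: x0=0xf7 x1=0xa1 x2=0x94 x3=0x68 x4=0x54 x5=0xf7  N=0 Z=0
after  6: x0=0xf7 x1=0xa1 x2=0x94 x3=0x68 x4=0x54 x5=0x5d  N=0 Z=0
after  7: x0=0xf7 x1=0xa1 x2=0x94 x3=0x9f x4=0x54 x5=0x5d  N=1 Z=0
-- IRQ taken; context saved, return-PC = 8 --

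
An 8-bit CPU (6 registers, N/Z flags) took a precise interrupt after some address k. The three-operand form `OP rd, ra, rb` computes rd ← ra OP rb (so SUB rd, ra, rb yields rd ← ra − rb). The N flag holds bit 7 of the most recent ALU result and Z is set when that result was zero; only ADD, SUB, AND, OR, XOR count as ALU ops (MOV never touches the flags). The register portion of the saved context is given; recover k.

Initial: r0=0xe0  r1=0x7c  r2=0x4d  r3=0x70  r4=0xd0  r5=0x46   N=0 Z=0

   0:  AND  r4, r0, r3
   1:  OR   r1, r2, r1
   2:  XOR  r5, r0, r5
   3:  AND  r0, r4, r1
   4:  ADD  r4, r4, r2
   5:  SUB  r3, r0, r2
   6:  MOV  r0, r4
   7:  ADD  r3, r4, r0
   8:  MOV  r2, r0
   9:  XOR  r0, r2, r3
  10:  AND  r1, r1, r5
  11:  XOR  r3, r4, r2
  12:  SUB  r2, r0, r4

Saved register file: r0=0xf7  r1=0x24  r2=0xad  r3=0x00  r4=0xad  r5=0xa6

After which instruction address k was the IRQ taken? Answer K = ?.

K = 11

after  0: r0=0xe0 r1=0x7c r2=0x4d r3=0x70 r4=0x60 r5=0x46  N=0 Z=0
after  1: r0=0xe0 r1=0x7d r2=0x4d r3=0x70 r4=0x60 r5=0x46  N=0 Z=0
after  2: r0=0xe0 r1=0x7d r2=0x4d r3=0x70 r4=0x60 r5=0xa6  N=1 Z=0
after  3: r0=0x60 r1=0x7d r2=0x4d r3=0x70 r4=0x60 r5=0xa6  N=0 Z=0
after  4: r0=0x60 r1=0x7d r2=0x4d r3=0x70 r4=0xad r5=0xa6  N=1 Z=0
after  5: r0=0x60 r1=0x7d r2=0x4d r3=0x13 r4=0xad r5=0xa6  N=0 Z=0
after  6: r0=0xad r1=0x7d r2=0x4d r3=0x13 r4=0xad r5=0xa6  N=0 Z=0
after  7: r0=0xad r1=0x7d r2=0x4d r3=0x5a r4=0xad r5=0xa6  N=0 Z=0
after  8: r0=0xad r1=0x7d r2=0xad r3=0x5a r4=0xad r5=0xa6  N=0 Z=0
after  9: r0=0xf7 r1=0x7d r2=0xad r3=0x5a r4=0xad r5=0xa6  N=1 Z=0
after 10: r0=0xf7 r1=0x24 r2=0xad r3=0x5a r4=0xad r5=0xa6  N=0 Z=0
after 11: r0=0xf7 r1=0x24 r2=0xad r3=0x00 r4=0xad r5=0xa6  N=0 Z=1
-- IRQ taken; context saved, return-PC = 12 --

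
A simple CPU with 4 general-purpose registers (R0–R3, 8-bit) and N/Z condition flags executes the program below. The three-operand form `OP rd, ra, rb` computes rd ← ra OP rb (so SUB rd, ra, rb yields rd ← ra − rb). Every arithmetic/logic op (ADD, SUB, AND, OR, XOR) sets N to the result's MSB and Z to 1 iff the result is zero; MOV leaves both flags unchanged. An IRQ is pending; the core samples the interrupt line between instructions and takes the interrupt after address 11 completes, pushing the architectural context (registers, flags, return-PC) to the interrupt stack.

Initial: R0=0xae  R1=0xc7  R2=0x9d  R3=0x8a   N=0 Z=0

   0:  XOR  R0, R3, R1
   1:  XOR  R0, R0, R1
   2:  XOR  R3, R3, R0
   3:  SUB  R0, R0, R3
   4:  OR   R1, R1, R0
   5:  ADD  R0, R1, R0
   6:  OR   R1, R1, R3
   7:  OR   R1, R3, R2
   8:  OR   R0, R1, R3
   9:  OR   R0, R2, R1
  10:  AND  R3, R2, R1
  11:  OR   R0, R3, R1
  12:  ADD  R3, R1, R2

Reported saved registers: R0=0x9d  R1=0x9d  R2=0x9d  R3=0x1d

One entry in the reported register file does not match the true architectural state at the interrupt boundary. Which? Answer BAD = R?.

after  0: R0=0x4d R1=0xc7 R2=0x9d R3=0x8a  N=0 Z=0
after  1: R0=0x8a R1=0xc7 R2=0x9d R3=0x8a  N=1 Z=0
after  2: R0=0x8a R1=0xc7 R2=0x9d R3=0x00  N=0 Z=1
after  3: R0=0x8a R1=0xc7 R2=0x9d R3=0x00  N=1 Z=0
after  4: R0=0x8a R1=0xcf R2=0x9d R3=0x00  N=1 Z=0
after  5: R0=0x59 R1=0xcf R2=0x9d R3=0x00  N=0 Z=0
after  6: R0=0x59 R1=0xcf R2=0x9d R3=0x00  N=1 Z=0
after  7: R0=0x59 R1=0x9d R2=0x9d R3=0x00  N=1 Z=0
after  8: R0=0x9d R1=0x9d R2=0x9d R3=0x00  N=1 Z=0
after  9: R0=0x9d R1=0x9d R2=0x9d R3=0x00  N=1 Z=0
after 10: R0=0x9d R1=0x9d R2=0x9d R3=0x9d  N=1 Z=0
after 11: R0=0x9d R1=0x9d R2=0x9d R3=0x9d  N=1 Z=0
-- IRQ taken; context saved, return-PC = 12 --
mismatch: R3: reported 0x1d vs actual 0x9d

BAD = R3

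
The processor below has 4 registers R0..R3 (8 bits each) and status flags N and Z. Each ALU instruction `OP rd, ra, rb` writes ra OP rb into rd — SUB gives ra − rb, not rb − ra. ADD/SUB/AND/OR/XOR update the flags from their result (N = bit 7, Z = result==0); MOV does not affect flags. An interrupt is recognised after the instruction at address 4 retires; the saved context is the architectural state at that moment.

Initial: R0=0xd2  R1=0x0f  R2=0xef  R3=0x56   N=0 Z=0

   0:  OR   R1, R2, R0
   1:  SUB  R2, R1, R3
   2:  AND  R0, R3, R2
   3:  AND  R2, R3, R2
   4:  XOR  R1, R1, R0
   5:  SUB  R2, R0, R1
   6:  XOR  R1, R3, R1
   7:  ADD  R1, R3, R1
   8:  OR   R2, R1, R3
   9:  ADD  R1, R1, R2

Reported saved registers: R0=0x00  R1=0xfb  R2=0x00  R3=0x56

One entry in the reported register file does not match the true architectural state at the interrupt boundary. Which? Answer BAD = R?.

BAD = R1

after  0: R0=0xd2 R1=0xff R2=0xef R3=0x56  N=1 Z=0
after  1: R0=0xd2 R1=0xff R2=0xa9 R3=0x56  N=1 Z=0
after  2: R0=0x00 R1=0xff R2=0xa9 R3=0x56  N=0 Z=1
after  3: R0=0x00 R1=0xff R2=0x00 R3=0x56  N=0 Z=1
after  4: R0=0x00 R1=0xff R2=0x00 R3=0x56  N=1 Z=0
-- IRQ taken; context saved, return-PC = 5 --
mismatch: R1: reported 0xfb vs actual 0xff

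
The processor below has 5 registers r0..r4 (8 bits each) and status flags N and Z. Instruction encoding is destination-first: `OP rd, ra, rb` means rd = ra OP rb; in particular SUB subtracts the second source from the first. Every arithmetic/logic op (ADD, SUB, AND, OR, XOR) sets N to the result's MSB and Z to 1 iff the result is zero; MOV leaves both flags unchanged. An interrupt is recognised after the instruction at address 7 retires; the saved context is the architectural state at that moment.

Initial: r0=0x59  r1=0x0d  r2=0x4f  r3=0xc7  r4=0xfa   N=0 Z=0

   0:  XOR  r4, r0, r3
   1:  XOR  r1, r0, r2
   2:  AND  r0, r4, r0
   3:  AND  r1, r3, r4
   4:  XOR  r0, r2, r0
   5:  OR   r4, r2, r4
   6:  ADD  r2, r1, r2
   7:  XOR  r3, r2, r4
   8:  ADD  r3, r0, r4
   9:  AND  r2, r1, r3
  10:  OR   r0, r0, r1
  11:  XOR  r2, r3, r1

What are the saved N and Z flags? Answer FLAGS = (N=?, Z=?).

FLAGS = (N=0, Z=0)

after  0: r0=0x59 r1=0x0d r2=0x4f r3=0xc7 r4=0x9e  N=1 Z=0
after  1: r0=0x59 r1=0x16 r2=0x4f r3=0xc7 r4=0x9e  N=0 Z=0
after  2: r0=0x18 r1=0x16 r2=0x4f r3=0xc7 r4=0x9e  N=0 Z=0
after  3: r0=0x18 r1=0x86 r2=0x4f r3=0xc7 r4=0x9e  N=1 Z=0
after  4: r0=0x57 r1=0x86 r2=0x4f r3=0xc7 r4=0x9e  N=0 Z=0
after  5: r0=0x57 r1=0x86 r2=0x4f r3=0xc7 r4=0xdf  N=1 Z=0
after  6: r0=0x57 r1=0x86 r2=0xd5 r3=0xc7 r4=0xdf  N=1 Z=0
after  7: r0=0x57 r1=0x86 r2=0xd5 r3=0x0a r4=0xdf  N=0 Z=0
-- IRQ taken; context saved, return-PC = 8 --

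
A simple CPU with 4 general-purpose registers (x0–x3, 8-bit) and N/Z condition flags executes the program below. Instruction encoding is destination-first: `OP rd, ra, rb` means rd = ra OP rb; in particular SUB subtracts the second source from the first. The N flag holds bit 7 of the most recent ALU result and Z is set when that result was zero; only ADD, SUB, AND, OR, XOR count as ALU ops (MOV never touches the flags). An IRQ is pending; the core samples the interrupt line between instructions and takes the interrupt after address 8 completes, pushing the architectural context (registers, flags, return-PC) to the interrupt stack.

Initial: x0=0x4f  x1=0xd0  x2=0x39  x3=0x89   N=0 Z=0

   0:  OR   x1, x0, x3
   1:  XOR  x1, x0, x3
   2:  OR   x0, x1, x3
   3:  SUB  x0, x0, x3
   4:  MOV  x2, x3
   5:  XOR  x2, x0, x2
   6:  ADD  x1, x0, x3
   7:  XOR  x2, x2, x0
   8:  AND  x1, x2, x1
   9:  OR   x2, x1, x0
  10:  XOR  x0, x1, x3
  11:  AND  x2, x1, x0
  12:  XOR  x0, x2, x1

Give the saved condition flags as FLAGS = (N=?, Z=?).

FLAGS = (N=1, Z=0)

after  0: x0=0x4f x1=0xcf x2=0x39 x3=0x89  N=1 Z=0
after  1: x0=0x4f x1=0xc6 x2=0x39 x3=0x89  N=1 Z=0
after  2: x0=0xcf x1=0xc6 x2=0x39 x3=0x89  N=1 Z=0
after  3: x0=0x46 x1=0xc6 x2=0x39 x3=0x89  N=0 Z=0
after  4: x0=0x46 x1=0xc6 x2=0x89 x3=0x89  N=0 Z=0
after  5: x0=0x46 x1=0xc6 x2=0xcf x3=0x89  N=1 Z=0
after  6: x0=0x46 x1=0xcf x2=0xcf x3=0x89  N=1 Z=0
after  7: x0=0x46 x1=0xcf x2=0x89 x3=0x89  N=1 Z=0
after  8: x0=0x46 x1=0x89 x2=0x89 x3=0x89  N=1 Z=0
-- IRQ taken; context saved, return-PC = 9 --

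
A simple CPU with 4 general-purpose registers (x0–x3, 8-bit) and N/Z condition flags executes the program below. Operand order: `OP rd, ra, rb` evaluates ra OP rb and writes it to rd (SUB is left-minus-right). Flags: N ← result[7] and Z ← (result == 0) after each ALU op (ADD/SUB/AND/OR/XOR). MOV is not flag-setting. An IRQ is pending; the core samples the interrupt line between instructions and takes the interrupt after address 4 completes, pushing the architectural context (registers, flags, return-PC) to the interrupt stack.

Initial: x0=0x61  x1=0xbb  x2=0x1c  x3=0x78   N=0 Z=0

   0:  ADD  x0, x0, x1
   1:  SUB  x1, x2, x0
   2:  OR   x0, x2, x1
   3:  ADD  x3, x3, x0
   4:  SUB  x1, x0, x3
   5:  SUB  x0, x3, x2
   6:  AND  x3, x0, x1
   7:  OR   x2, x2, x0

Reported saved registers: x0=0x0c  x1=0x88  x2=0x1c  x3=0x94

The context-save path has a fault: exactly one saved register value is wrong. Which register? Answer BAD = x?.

after  0: x0=0x1c x1=0xbb x2=0x1c x3=0x78  N=0 Z=0
after  1: x0=0x1c x1=0x00 x2=0x1c x3=0x78  N=0 Z=1
after  2: x0=0x1c x1=0x00 x2=0x1c x3=0x78  N=0 Z=0
after  3: x0=0x1c x1=0x00 x2=0x1c x3=0x94  N=1 Z=0
after  4: x0=0x1c x1=0x88 x2=0x1c x3=0x94  N=1 Z=0
-- IRQ taken; context saved, return-PC = 5 --
mismatch: x0: reported 0x0c vs actual 0x1c

BAD = x0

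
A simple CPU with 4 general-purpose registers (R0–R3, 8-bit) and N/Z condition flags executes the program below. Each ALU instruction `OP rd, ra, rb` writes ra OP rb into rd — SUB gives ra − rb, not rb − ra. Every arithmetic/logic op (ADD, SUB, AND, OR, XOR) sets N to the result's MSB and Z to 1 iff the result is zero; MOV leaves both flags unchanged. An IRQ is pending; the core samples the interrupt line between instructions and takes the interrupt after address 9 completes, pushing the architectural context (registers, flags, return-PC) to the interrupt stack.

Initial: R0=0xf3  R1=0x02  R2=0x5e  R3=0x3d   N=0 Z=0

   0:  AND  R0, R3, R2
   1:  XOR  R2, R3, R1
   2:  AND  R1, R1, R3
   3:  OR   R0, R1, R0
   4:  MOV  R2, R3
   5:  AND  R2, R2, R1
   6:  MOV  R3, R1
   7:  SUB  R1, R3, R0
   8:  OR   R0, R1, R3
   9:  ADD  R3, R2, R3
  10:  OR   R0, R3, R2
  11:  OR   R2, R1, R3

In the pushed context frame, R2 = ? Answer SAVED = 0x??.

after  0: R0=0x1c R1=0x02 R2=0x5e R3=0x3d  N=0 Z=0
after  1: R0=0x1c R1=0x02 R2=0x3f R3=0x3d  N=0 Z=0
after  2: R0=0x1c R1=0x00 R2=0x3f R3=0x3d  N=0 Z=1
after  3: R0=0x1c R1=0x00 R2=0x3f R3=0x3d  N=0 Z=0
after  4: R0=0x1c R1=0x00 R2=0x3d R3=0x3d  N=0 Z=0
after  5: R0=0x1c R1=0x00 R2=0x00 R3=0x3d  N=0 Z=1
after  6: R0=0x1c R1=0x00 R2=0x00 R3=0x00  N=0 Z=1
after  7: R0=0x1c R1=0xe4 R2=0x00 R3=0x00  N=1 Z=0
after  8: R0=0xe4 R1=0xe4 R2=0x00 R3=0x00  N=1 Z=0
after  9: R0=0xe4 R1=0xe4 R2=0x00 R3=0x00  N=0 Z=1
-- IRQ taken; context saved, return-PC = 10 --

SAVED = 0x00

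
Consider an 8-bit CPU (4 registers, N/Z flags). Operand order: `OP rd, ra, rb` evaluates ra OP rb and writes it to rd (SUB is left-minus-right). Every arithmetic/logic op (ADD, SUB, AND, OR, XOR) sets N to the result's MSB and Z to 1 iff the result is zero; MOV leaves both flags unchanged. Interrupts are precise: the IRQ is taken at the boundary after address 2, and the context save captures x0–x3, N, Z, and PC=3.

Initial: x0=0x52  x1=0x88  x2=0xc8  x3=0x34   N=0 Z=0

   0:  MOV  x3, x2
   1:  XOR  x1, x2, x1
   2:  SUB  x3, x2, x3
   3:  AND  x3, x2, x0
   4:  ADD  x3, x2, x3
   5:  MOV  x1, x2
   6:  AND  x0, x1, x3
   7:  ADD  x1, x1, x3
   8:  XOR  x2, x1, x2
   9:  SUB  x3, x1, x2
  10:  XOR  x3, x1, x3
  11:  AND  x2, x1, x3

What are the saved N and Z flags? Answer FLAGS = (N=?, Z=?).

after  0: x0=0x52 x1=0x88 x2=0xc8 x3=0xc8  N=0 Z=0
after  1: x0=0x52 x1=0x40 x2=0xc8 x3=0xc8  N=0 Z=0
after  2: x0=0x52 x1=0x40 x2=0xc8 x3=0x00  N=0 Z=1
-- IRQ taken; context saved, return-PC = 3 --

FLAGS = (N=0, Z=1)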